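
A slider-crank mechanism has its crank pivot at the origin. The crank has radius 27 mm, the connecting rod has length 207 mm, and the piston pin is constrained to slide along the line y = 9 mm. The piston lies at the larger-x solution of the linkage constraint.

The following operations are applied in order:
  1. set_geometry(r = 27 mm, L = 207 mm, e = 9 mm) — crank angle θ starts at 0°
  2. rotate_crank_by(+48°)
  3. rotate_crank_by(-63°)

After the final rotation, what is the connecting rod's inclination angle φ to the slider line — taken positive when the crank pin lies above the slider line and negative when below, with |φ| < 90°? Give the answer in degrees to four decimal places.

set_geometry: r = 27 mm, L = 207 mm, e = 9 mm; θ ← 0°
rotate_crank_by(+48°): θ ← 0° +48° = 48°
rotate_crank_by(-63°): θ ← 48° -63° = -15°
crank pin P = (r cos θ, r sin θ) = (26.079997, -6.988114)
h = r sin θ − e = -6.988114 − 9 = -15.988114
sin φ = h / L = -15.988114 / 207 = -0.07723727
φ = arcsin(-0.07723727) = -4.429781°

-4.4298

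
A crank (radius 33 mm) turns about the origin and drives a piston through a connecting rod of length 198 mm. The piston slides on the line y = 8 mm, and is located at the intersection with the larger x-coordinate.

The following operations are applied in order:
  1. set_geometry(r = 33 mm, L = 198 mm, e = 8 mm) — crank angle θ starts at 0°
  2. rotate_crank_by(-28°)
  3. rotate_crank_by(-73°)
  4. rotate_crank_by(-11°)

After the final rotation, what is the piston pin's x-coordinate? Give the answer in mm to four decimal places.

set_geometry: r = 33 mm, L = 198 mm, e = 8 mm; θ ← 0°
rotate_crank_by(-28°): θ ← 0° -28° = -28°
rotate_crank_by(-73°): θ ← -28° -73° = -101°
rotate_crank_by(-11°): θ ← -101° -11° = -112°
crank pin P = (r cos θ, r sin θ) = (-12.362018, -30.597067)
h = r sin θ − e = -30.597067 − 8 = -38.597067
x = r cos θ + √(L² − h²) = -12.362018 + √(39204.0 − 1489.7336) = -12.362018 + 194.201613 = 181.839595

181.8396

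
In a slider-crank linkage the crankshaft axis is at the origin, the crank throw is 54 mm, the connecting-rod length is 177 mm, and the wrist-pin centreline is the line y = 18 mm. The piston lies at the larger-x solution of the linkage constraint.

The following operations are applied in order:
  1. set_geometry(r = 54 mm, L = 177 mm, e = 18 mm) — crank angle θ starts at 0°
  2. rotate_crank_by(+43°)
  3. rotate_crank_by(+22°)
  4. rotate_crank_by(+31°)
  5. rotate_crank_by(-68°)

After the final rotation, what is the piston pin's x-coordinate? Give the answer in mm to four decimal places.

set_geometry: r = 54 mm, L = 177 mm, e = 18 mm; θ ← 0°
rotate_crank_by(+43°): θ ← 0° +43° = 43°
rotate_crank_by(+22°): θ ← 43° +22° = 65°
rotate_crank_by(+31°): θ ← 65° +31° = 96°
rotate_crank_by(-68°): θ ← 96° -68° = 28°
crank pin P = (r cos θ, r sin θ) = (47.679170, 25.351464)
h = r sin θ − e = 25.351464 − 18 = 7.351464
x = r cos θ + √(L² − h²) = 47.679170 + √(31329.0 − 54.0440) = 47.679170 + 176.847267 = 224.526437

224.5264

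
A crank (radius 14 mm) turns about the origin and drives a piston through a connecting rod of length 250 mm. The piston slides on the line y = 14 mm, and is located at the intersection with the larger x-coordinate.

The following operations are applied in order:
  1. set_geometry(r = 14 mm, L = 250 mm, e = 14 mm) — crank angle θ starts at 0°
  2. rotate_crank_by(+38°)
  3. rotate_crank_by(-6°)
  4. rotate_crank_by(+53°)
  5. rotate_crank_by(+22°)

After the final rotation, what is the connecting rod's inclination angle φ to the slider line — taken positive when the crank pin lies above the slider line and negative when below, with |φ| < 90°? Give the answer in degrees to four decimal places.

set_geometry: r = 14 mm, L = 250 mm, e = 14 mm; θ ← 0°
rotate_crank_by(+38°): θ ← 0° +38° = 38°
rotate_crank_by(-6°): θ ← 38° -6° = 32°
rotate_crank_by(+53°): θ ← 32° +53° = 85°
rotate_crank_by(+22°): θ ← 85° +22° = 107°
crank pin P = (r cos θ, r sin θ) = (-4.093204, 13.388267)
h = r sin θ − e = 13.388267 − 14 = -0.611733
sin φ = h / L = -0.611733 / 250 = -0.00244693
φ = arcsin(-0.00244693) = -0.140199°

-0.1402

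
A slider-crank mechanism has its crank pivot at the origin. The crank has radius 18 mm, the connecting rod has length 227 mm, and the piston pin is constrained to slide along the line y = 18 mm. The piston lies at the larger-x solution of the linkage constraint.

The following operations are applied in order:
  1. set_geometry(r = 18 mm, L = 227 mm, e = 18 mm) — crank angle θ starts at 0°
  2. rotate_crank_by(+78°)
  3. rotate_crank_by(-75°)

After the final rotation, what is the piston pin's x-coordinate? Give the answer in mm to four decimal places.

244.3335

set_geometry: r = 18 mm, L = 227 mm, e = 18 mm; θ ← 0°
rotate_crank_by(+78°): θ ← 0° +78° = 78°
rotate_crank_by(-75°): θ ← 78° -75° = 3°
crank pin P = (r cos θ, r sin θ) = (17.975332, 0.942047)
h = r sin θ − e = 0.942047 − 18 = -17.057953
x = r cos θ + √(L² − h²) = 17.975332 + √(51529.0 − 290.9738) = 17.975332 + 226.358181 = 244.333513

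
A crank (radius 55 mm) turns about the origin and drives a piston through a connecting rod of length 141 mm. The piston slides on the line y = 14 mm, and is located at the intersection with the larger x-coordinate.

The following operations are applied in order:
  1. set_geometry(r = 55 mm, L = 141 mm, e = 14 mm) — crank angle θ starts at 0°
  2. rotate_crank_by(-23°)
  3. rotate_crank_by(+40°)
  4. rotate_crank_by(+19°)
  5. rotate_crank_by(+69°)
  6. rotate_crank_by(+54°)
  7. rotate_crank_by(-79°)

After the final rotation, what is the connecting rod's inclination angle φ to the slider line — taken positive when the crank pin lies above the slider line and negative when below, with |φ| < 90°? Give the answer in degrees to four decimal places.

16.5501

set_geometry: r = 55 mm, L = 141 mm, e = 14 mm; θ ← 0°
rotate_crank_by(-23°): θ ← 0° -23° = -23°
rotate_crank_by(+40°): θ ← -23° +40° = 17°
rotate_crank_by(+19°): θ ← 17° +19° = 36°
rotate_crank_by(+69°): θ ← 36° +69° = 105°
rotate_crank_by(+54°): θ ← 105° +54° = 159°
rotate_crank_by(-79°): θ ← 159° -79° = 80°
crank pin P = (r cos θ, r sin θ) = (9.550650, 54.164426)
h = r sin θ − e = 54.164426 − 14 = 40.164426
sin φ = h / L = 40.164426 / 141 = 0.28485409
φ = arcsin(0.28485409) = 16.550127°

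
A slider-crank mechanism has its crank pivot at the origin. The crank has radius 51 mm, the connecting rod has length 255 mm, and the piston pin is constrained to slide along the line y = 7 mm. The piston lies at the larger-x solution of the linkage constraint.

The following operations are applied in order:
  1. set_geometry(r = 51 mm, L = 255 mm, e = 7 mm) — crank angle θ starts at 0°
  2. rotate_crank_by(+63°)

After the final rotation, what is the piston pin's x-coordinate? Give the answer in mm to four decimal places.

275.2393

set_geometry: r = 51 mm, L = 255 mm, e = 7 mm; θ ← 0°
rotate_crank_by(+63°): θ ← 0° +63° = 63°
crank pin P = (r cos θ, r sin θ) = (23.153515, 45.441333)
h = r sin θ − e = 45.441333 − 7 = 38.441333
x = r cos θ + √(L² − h²) = 23.153515 + √(65025.0 − 1477.7361) = 23.153515 + 252.085827 = 275.239342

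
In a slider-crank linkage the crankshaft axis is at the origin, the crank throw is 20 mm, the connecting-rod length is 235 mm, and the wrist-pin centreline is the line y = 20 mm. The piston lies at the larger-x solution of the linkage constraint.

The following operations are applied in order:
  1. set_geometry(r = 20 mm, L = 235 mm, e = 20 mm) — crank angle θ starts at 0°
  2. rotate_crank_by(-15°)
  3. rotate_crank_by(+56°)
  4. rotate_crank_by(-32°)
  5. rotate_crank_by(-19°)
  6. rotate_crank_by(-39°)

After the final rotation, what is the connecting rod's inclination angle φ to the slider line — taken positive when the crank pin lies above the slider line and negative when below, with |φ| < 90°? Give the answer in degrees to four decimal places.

set_geometry: r = 20 mm, L = 235 mm, e = 20 mm; θ ← 0°
rotate_crank_by(-15°): θ ← 0° -15° = -15°
rotate_crank_by(+56°): θ ← -15° +56° = 41°
rotate_crank_by(-32°): θ ← 41° -32° = 9°
rotate_crank_by(-19°): θ ← 9° -19° = -10°
rotate_crank_by(-39°): θ ← -10° -39° = -49°
crank pin P = (r cos θ, r sin θ) = (13.121181, -15.094192)
h = r sin θ − e = -15.094192 − 20 = -35.094192
sin φ = h / L = -35.094192 / 235 = -0.14933699
φ = arcsin(-0.14933699) = -8.588506°

-8.5885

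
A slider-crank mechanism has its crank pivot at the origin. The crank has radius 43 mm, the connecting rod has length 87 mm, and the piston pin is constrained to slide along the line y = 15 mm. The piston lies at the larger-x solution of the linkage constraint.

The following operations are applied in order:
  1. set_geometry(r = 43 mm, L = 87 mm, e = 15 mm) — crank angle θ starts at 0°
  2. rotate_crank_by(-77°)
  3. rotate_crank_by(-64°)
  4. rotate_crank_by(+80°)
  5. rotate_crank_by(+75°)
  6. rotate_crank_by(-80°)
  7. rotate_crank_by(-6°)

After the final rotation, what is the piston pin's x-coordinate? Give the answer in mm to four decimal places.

79.9563

set_geometry: r = 43 mm, L = 87 mm, e = 15 mm; θ ← 0°
rotate_crank_by(-77°): θ ← 0° -77° = -77°
rotate_crank_by(-64°): θ ← -77° -64° = -141°
rotate_crank_by(+80°): θ ← -141° +80° = -61°
rotate_crank_by(+75°): θ ← -61° +75° = 14°
rotate_crank_by(-80°): θ ← 14° -80° = -66°
rotate_crank_by(-6°): θ ← -66° -6° = -72°
crank pin P = (r cos θ, r sin θ) = (13.287731, -40.895430)
h = r sin θ − e = -40.895430 − 15 = -55.895430
x = r cos θ + √(L² − h²) = 13.287731 + √(7569.0 − 3124.2991) = 13.287731 + 66.668590 = 79.956321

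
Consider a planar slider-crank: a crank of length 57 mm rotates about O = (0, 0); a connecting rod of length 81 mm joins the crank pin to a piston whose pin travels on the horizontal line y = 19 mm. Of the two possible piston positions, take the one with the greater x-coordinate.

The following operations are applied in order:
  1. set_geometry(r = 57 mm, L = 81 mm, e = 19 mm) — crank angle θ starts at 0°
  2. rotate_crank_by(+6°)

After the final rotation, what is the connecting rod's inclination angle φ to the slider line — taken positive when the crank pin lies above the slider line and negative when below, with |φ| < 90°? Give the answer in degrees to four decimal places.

-9.2656

set_geometry: r = 57 mm, L = 81 mm, e = 19 mm; θ ← 0°
rotate_crank_by(+6°): θ ← 0° +6° = 6°
crank pin P = (r cos θ, r sin θ) = (56.687748, 5.958122)
h = r sin θ − e = 5.958122 − 19 = -13.041878
sin φ = h / L = -13.041878 / 81 = -0.16101083
φ = arcsin(-0.16101083) = -9.265574°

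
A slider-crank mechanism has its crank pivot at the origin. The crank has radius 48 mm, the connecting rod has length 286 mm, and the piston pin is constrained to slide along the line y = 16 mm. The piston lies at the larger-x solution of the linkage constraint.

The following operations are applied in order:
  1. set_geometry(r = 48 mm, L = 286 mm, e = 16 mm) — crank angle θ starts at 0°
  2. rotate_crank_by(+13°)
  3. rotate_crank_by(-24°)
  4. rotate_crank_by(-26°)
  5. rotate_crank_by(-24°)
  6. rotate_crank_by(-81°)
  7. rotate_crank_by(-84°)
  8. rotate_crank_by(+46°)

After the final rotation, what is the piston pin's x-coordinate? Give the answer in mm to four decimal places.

237.5521

set_geometry: r = 48 mm, L = 286 mm, e = 16 mm; θ ← 0°
rotate_crank_by(+13°): θ ← 0° +13° = 13°
rotate_crank_by(-24°): θ ← 13° -24° = -11°
rotate_crank_by(-26°): θ ← -11° -26° = -37°
rotate_crank_by(-24°): θ ← -37° -24° = -61°
rotate_crank_by(-81°): θ ← -61° -81° = -142°
rotate_crank_by(-84°): θ ← -142° -84° = -226°
rotate_crank_by(+46°): θ ← -226° +46° = -180°
crank pin P = (r cos θ, r sin θ) = (-48.000000, -0.000000)
h = r sin θ − e = -0.000000 − 16 = -16.000000
x = r cos θ + √(L² − h²) = -48.000000 + √(81796.0 − 256.0000) = -48.000000 + 285.552097 = 237.552097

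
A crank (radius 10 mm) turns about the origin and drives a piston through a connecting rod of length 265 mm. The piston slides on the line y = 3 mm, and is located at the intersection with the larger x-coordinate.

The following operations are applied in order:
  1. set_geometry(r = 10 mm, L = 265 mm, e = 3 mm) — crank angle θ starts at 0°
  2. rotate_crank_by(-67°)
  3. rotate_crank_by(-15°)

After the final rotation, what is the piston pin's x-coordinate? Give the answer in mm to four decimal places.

set_geometry: r = 10 mm, L = 265 mm, e = 3 mm; θ ← 0°
rotate_crank_by(-67°): θ ← 0° -67° = -67°
rotate_crank_by(-15°): θ ← -67° -15° = -82°
crank pin P = (r cos θ, r sin θ) = (1.391731, -9.902681)
h = r sin θ − e = -9.902681 − 3 = -12.902681
x = r cos θ + √(L² − h²) = 1.391731 + √(70225.0 − 166.4792) = 1.391731 + 264.685702 = 266.077433

266.0774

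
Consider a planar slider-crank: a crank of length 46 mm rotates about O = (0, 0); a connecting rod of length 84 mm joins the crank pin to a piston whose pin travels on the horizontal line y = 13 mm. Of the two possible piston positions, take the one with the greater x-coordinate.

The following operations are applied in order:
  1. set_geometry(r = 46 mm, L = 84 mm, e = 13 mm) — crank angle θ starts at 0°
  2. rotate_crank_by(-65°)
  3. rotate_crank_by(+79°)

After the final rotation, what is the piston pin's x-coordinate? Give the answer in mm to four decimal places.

set_geometry: r = 46 mm, L = 84 mm, e = 13 mm; θ ← 0°
rotate_crank_by(-65°): θ ← 0° -65° = -65°
rotate_crank_by(+79°): θ ← -65° +79° = 14°
crank pin P = (r cos θ, r sin θ) = (44.633603, 11.128407)
h = r sin θ − e = 11.128407 − 13 = -1.871593
x = r cos θ + √(L² − h²) = 44.633603 + √(7056.0 − 3.5029) = 44.633603 + 83.979147 = 128.612750

128.6128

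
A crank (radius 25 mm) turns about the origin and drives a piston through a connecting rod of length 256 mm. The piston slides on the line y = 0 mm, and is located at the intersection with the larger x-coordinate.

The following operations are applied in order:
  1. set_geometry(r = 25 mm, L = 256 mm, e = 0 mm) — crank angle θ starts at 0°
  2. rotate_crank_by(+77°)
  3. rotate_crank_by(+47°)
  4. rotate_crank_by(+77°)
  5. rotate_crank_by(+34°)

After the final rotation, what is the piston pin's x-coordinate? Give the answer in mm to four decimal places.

240.8402

set_geometry: r = 25 mm, L = 256 mm, e = 0 mm; θ ← 0°
rotate_crank_by(+77°): θ ← 0° +77° = 77°
rotate_crank_by(+47°): θ ← 77° +47° = 124°
rotate_crank_by(+77°): θ ← 124° +77° = 201°
rotate_crank_by(+34°): θ ← 201° +34° = 235°
crank pin P = (r cos θ, r sin θ) = (-14.339411, -20.478801)
h = r sin θ − e = -20.478801 − 0 = -20.478801
x = r cos θ + √(L² − h²) = -14.339411 + √(65536.0 − 419.3813) = -14.339411 + 255.179581 = 240.840170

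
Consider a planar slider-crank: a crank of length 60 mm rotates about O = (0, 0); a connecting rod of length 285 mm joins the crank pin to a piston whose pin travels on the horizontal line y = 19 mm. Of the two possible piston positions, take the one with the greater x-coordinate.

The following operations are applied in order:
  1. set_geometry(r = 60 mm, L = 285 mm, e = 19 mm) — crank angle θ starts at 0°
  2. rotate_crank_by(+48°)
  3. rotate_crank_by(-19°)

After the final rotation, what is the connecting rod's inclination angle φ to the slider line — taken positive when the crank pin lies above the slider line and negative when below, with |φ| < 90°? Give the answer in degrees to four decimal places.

set_geometry: r = 60 mm, L = 285 mm, e = 19 mm; θ ← 0°
rotate_crank_by(+48°): θ ← 0° +48° = 48°
rotate_crank_by(-19°): θ ← 48° -19° = 29°
crank pin P = (r cos θ, r sin θ) = (52.477182, 29.088577)
h = r sin θ − e = 29.088577 − 19 = 10.088577
sin φ = h / L = 10.088577 / 285 = 0.03539852
φ = arcsin(0.03539852) = 2.028609°

2.0286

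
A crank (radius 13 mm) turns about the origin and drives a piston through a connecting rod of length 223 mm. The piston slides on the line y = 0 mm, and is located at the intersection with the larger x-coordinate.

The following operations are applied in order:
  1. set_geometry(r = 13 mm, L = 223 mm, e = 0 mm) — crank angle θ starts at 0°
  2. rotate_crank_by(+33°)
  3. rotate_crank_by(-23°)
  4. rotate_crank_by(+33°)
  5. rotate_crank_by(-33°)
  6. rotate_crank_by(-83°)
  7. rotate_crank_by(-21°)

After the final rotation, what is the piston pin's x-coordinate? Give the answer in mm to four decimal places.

221.7158

set_geometry: r = 13 mm, L = 223 mm, e = 0 mm; θ ← 0°
rotate_crank_by(+33°): θ ← 0° +33° = 33°
rotate_crank_by(-23°): θ ← 33° -23° = 10°
rotate_crank_by(+33°): θ ← 10° +33° = 43°
rotate_crank_by(-33°): θ ← 43° -33° = 10°
rotate_crank_by(-83°): θ ← 10° -83° = -73°
rotate_crank_by(-21°): θ ← -73° -21° = -94°
crank pin P = (r cos θ, r sin θ) = (-0.906834, -12.968333)
h = r sin θ − e = -12.968333 − 0 = -12.968333
x = r cos θ + √(L² − h²) = -0.906834 + √(49729.0 − 168.1777) = -0.906834 + 222.622601 = 221.715767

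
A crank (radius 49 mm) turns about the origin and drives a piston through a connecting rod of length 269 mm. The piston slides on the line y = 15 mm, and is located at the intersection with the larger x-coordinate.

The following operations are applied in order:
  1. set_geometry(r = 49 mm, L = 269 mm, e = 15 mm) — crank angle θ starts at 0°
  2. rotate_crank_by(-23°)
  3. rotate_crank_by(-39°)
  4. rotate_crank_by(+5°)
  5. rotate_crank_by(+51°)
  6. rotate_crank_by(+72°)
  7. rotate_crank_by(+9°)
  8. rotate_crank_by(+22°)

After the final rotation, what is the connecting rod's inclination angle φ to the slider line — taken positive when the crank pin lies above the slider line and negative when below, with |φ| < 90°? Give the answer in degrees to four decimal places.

set_geometry: r = 49 mm, L = 269 mm, e = 15 mm; θ ← 0°
rotate_crank_by(-23°): θ ← 0° -23° = -23°
rotate_crank_by(-39°): θ ← -23° -39° = -62°
rotate_crank_by(+5°): θ ← -62° +5° = -57°
rotate_crank_by(+51°): θ ← -57° +51° = -6°
rotate_crank_by(+72°): θ ← -6° +72° = 66°
rotate_crank_by(+9°): θ ← 66° +9° = 75°
rotate_crank_by(+22°): θ ← 75° +22° = 97°
crank pin P = (r cos θ, r sin θ) = (-5.971598, 48.634761)
h = r sin θ − e = 48.634761 − 15 = 33.634761
sin φ = h / L = 33.634761 / 269 = 0.12503629
φ = arcsin(0.12503629) = 7.182851°

7.1829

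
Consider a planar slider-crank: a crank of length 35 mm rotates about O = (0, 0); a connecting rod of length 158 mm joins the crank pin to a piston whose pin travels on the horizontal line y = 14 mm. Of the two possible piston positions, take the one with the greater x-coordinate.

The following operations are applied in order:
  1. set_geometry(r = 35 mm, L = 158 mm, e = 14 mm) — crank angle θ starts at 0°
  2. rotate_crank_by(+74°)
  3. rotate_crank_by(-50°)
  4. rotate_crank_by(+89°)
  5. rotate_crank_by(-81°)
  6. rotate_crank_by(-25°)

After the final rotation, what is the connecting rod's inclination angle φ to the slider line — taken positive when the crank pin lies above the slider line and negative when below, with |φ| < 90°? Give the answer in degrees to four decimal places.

set_geometry: r = 35 mm, L = 158 mm, e = 14 mm; θ ← 0°
rotate_crank_by(+74°): θ ← 0° +74° = 74°
rotate_crank_by(-50°): θ ← 74° -50° = 24°
rotate_crank_by(+89°): θ ← 24° +89° = 113°
rotate_crank_by(-81°): θ ← 113° -81° = 32°
rotate_crank_by(-25°): θ ← 32° -25° = 7°
crank pin P = (r cos θ, r sin θ) = (34.739115, 4.265427)
h = r sin θ − e = 4.265427 − 14 = -9.734573
sin φ = h / L = -9.734573 / 158 = -0.06161122
φ = arcsin(-0.06161122) = -3.532300°

-3.5323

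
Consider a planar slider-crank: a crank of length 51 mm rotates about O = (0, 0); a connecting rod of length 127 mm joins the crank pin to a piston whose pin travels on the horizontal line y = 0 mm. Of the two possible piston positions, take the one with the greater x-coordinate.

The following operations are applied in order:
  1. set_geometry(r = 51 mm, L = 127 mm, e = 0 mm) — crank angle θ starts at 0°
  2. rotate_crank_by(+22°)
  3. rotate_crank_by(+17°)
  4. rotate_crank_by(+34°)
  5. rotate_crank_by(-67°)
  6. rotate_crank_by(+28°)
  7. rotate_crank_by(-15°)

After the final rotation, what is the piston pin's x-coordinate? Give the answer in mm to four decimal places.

set_geometry: r = 51 mm, L = 127 mm, e = 0 mm; θ ← 0°
rotate_crank_by(+22°): θ ← 0° +22° = 22°
rotate_crank_by(+17°): θ ← 22° +17° = 39°
rotate_crank_by(+34°): θ ← 39° +34° = 73°
rotate_crank_by(-67°): θ ← 73° -67° = 6°
rotate_crank_by(+28°): θ ← 6° +28° = 34°
rotate_crank_by(-15°): θ ← 34° -15° = 19°
crank pin P = (r cos θ, r sin θ) = (48.221447, 16.603976)
h = r sin θ − e = 16.603976 − 0 = 16.603976
x = r cos θ + √(L² − h²) = 48.221447 + √(16129.0 − 275.6920) = 48.221447 + 125.909920 = 174.131367

174.1314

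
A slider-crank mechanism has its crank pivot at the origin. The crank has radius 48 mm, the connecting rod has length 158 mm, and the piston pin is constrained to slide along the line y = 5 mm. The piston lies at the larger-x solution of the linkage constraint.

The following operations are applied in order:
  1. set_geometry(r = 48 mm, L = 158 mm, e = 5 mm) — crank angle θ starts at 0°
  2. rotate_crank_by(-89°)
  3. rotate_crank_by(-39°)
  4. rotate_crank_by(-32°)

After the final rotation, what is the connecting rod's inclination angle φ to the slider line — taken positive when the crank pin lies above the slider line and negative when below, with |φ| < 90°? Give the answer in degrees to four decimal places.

-7.7904

set_geometry: r = 48 mm, L = 158 mm, e = 5 mm; θ ← 0°
rotate_crank_by(-89°): θ ← 0° -89° = -89°
rotate_crank_by(-39°): θ ← -89° -39° = -128°
rotate_crank_by(-32°): θ ← -128° -32° = -160°
crank pin P = (r cos θ, r sin θ) = (-45.105246, -16.416967)
h = r sin θ − e = -16.416967 − 5 = -21.416967
sin φ = h / L = -21.416967 / 158 = -0.13555042
φ = arcsin(-0.13555042) = -7.790449°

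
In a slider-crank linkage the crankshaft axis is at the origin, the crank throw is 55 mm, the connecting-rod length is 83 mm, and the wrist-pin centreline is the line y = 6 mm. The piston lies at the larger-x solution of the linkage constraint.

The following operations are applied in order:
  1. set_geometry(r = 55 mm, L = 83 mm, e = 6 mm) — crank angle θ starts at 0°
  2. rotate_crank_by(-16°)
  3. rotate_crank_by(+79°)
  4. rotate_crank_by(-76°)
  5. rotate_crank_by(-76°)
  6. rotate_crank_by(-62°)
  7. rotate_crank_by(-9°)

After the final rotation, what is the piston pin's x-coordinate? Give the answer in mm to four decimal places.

27.5218

set_geometry: r = 55 mm, L = 83 mm, e = 6 mm; θ ← 0°
rotate_crank_by(-16°): θ ← 0° -16° = -16°
rotate_crank_by(+79°): θ ← -16° +79° = 63°
rotate_crank_by(-76°): θ ← 63° -76° = -13°
rotate_crank_by(-76°): θ ← -13° -76° = -89°
rotate_crank_by(-62°): θ ← -89° -62° = -151°
rotate_crank_by(-9°): θ ← -151° -9° = -160°
crank pin P = (r cos θ, r sin θ) = (-51.683094, -18.811108)
h = r sin θ − e = -18.811108 − 6 = -24.811108
x = r cos θ + √(L² − h²) = -51.683094 + √(6889.0 − 615.5911) = -51.683094 + 79.204854 = 27.521760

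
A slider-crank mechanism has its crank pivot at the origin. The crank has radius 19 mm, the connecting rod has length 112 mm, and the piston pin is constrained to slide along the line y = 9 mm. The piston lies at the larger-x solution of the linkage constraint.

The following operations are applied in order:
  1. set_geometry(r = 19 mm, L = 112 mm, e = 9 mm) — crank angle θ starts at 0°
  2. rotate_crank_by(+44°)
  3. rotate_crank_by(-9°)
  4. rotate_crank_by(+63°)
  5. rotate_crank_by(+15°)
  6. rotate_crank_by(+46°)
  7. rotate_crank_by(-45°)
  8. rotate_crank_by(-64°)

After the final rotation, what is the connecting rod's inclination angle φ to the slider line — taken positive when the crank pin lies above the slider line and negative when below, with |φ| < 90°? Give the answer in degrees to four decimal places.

2.8429

set_geometry: r = 19 mm, L = 112 mm, e = 9 mm; θ ← 0°
rotate_crank_by(+44°): θ ← 0° +44° = 44°
rotate_crank_by(-9°): θ ← 44° -9° = 35°
rotate_crank_by(+63°): θ ← 35° +63° = 98°
rotate_crank_by(+15°): θ ← 98° +15° = 113°
rotate_crank_by(+46°): θ ← 113° +46° = 159°
rotate_crank_by(-45°): θ ← 159° -45° = 114°
rotate_crank_by(-64°): θ ← 114° -64° = 50°
crank pin P = (r cos θ, r sin θ) = (12.212965, 14.554844)
h = r sin θ − e = 14.554844 − 9 = 5.554844
sin φ = h / L = 5.554844 / 112 = 0.04959683
φ = arcsin(0.04959683) = 2.842855°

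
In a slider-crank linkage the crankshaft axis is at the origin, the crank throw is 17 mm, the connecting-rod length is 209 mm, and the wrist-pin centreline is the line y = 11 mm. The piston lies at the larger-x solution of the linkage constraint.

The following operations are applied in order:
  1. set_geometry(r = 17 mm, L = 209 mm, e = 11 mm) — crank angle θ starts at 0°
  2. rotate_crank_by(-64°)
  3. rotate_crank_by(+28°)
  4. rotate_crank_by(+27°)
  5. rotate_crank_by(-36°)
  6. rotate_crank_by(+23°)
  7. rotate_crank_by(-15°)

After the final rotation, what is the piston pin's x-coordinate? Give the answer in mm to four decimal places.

221.4957

set_geometry: r = 17 mm, L = 209 mm, e = 11 mm; θ ← 0°
rotate_crank_by(-64°): θ ← 0° -64° = -64°
rotate_crank_by(+28°): θ ← -64° +28° = -36°
rotate_crank_by(+27°): θ ← -36° +27° = -9°
rotate_crank_by(-36°): θ ← -9° -36° = -45°
rotate_crank_by(+23°): θ ← -45° +23° = -22°
rotate_crank_by(-15°): θ ← -22° -15° = -37°
crank pin P = (r cos θ, r sin θ) = (13.576804, -10.230855)
h = r sin θ − e = -10.230855 − 11 = -21.230855
x = r cos θ + √(L² − h²) = 13.576804 + √(43681.0 − 450.7492) = 13.576804 + 207.918856 = 221.495660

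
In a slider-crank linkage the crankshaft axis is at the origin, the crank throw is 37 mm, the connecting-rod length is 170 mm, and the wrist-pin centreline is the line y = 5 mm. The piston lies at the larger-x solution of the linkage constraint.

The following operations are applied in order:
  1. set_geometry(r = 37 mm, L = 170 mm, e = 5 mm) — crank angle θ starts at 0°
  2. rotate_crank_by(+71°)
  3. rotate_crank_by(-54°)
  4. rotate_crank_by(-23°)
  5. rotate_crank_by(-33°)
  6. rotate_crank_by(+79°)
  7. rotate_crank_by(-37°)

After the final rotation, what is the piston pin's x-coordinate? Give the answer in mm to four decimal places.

set_geometry: r = 37 mm, L = 170 mm, e = 5 mm; θ ← 0°
rotate_crank_by(+71°): θ ← 0° +71° = 71°
rotate_crank_by(-54°): θ ← 71° -54° = 17°
rotate_crank_by(-23°): θ ← 17° -23° = -6°
rotate_crank_by(-33°): θ ← -6° -33° = -39°
rotate_crank_by(+79°): θ ← -39° +79° = 40°
rotate_crank_by(-37°): θ ← 40° -37° = 3°
crank pin P = (r cos θ, r sin θ) = (36.949293, 1.936430)
h = r sin θ − e = 1.936430 − 5 = -3.063570
x = r cos θ + √(L² − h²) = 36.949293 + √(28900.0 − 9.3855) = 36.949293 + 169.972393 = 206.921686

206.9217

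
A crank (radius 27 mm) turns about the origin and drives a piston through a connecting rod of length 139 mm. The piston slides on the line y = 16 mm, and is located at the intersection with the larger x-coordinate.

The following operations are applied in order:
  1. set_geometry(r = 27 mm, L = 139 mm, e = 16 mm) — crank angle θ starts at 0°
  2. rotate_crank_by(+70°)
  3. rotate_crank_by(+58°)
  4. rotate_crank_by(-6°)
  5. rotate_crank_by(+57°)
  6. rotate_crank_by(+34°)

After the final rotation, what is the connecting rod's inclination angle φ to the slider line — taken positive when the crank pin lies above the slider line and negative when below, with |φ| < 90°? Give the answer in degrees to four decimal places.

-12.7620

set_geometry: r = 27 mm, L = 139 mm, e = 16 mm; θ ← 0°
rotate_crank_by(+70°): θ ← 0° +70° = 70°
rotate_crank_by(+58°): θ ← 70° +58° = 128°
rotate_crank_by(-6°): θ ← 128° -6° = 122°
rotate_crank_by(+57°): θ ← 122° +57° = 179°
rotate_crank_by(+34°): θ ← 179° +34° = 213°
crank pin P = (r cos θ, r sin θ) = (-22.644105, -14.705254)
h = r sin θ − e = -14.705254 − 16 = -30.705254
sin φ = h / L = -30.705254 / 139 = -0.22090111
φ = arcsin(-0.22090111) = -12.761965°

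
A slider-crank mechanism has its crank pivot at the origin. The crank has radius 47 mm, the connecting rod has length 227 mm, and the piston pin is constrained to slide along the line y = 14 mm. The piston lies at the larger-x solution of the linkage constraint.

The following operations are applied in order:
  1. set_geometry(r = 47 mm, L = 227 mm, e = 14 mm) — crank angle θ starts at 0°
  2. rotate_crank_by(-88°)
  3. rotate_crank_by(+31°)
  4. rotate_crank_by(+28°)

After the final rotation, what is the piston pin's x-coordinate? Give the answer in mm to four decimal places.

265.1066

set_geometry: r = 47 mm, L = 227 mm, e = 14 mm; θ ← 0°
rotate_crank_by(-88°): θ ← 0° -88° = -88°
rotate_crank_by(+31°): θ ← -88° +31° = -57°
rotate_crank_by(+28°): θ ← -57° +28° = -29°
crank pin P = (r cos θ, r sin θ) = (41.107126, -22.786052)
h = r sin θ − e = -22.786052 − 14 = -36.786052
x = r cos θ + √(L² − h²) = 41.107126 + √(51529.0 − 1353.2136) = 41.107126 + 223.999523 = 265.106649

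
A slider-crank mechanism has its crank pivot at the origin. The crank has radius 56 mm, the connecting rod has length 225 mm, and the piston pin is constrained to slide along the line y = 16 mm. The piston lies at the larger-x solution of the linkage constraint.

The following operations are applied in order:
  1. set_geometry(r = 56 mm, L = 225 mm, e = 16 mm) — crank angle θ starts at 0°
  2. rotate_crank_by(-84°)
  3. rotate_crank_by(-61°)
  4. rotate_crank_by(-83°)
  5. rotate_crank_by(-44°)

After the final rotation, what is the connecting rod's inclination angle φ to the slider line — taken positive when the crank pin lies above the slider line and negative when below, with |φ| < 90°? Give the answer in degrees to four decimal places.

set_geometry: r = 56 mm, L = 225 mm, e = 16 mm; θ ← 0°
rotate_crank_by(-84°): θ ← 0° -84° = -84°
rotate_crank_by(-61°): θ ← -84° -61° = -145°
rotate_crank_by(-83°): θ ← -145° -83° = -228°
rotate_crank_by(-44°): θ ← -228° -44° = -272°
crank pin P = (r cos θ, r sin θ) = (1.954372, 55.965886)
h = r sin θ − e = 55.965886 − 16 = 39.965886
sin φ = h / L = 39.965886 / 225 = 0.17762616
φ = arcsin(0.17762616) = 10.231521°

10.2315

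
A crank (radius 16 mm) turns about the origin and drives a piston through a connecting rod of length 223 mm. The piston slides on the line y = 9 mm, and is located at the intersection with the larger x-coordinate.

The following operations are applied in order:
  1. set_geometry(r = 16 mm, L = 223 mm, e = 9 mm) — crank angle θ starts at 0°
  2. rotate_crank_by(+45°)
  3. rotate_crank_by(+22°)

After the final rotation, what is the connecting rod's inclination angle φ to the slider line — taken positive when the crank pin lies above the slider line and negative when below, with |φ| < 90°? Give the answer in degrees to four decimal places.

set_geometry: r = 16 mm, L = 223 mm, e = 9 mm; θ ← 0°
rotate_crank_by(+45°): θ ← 0° +45° = 45°
rotate_crank_by(+22°): θ ← 45° +22° = 67°
crank pin P = (r cos θ, r sin θ) = (6.251698, 14.728078)
h = r sin θ − e = 14.728078 − 9 = 5.728078
sin φ = h / L = 5.728078 / 223 = 0.02568645
φ = arcsin(0.02568645) = 1.471887°

1.4719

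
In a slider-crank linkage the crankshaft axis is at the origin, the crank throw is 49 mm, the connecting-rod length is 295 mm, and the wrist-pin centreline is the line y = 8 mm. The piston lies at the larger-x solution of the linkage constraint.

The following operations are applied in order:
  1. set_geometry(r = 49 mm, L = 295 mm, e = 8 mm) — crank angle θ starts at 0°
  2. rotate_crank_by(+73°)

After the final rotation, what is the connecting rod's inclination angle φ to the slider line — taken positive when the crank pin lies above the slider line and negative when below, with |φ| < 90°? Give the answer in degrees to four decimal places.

7.5693

set_geometry: r = 49 mm, L = 295 mm, e = 8 mm; θ ← 0°
rotate_crank_by(+73°): θ ← 0° +73° = 73°
crank pin P = (r cos θ, r sin θ) = (14.326214, 46.858933)
h = r sin θ − e = 46.858933 − 8 = 38.858933
sin φ = h / L = 38.858933 / 295 = 0.13172520
φ = arcsin(0.13172520) = 7.569296°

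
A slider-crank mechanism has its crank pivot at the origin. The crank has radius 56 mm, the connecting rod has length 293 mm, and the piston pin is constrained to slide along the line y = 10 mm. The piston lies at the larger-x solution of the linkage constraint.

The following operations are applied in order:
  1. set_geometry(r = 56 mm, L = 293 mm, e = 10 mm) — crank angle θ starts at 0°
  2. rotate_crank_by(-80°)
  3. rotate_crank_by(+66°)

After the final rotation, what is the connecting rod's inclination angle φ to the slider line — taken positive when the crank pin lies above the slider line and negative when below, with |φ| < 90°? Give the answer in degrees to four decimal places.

set_geometry: r = 56 mm, L = 293 mm, e = 10 mm; θ ← 0°
rotate_crank_by(-80°): θ ← 0° -80° = -80°
rotate_crank_by(+66°): θ ← -80° +66° = -14°
crank pin P = (r cos θ, r sin θ) = (54.336561, -13.547626)
h = r sin θ − e = -13.547626 − 10 = -23.547626
sin φ = h / L = -23.547626 / 293 = -0.08036732
φ = arcsin(-0.08036732) = -4.609680°

-4.6097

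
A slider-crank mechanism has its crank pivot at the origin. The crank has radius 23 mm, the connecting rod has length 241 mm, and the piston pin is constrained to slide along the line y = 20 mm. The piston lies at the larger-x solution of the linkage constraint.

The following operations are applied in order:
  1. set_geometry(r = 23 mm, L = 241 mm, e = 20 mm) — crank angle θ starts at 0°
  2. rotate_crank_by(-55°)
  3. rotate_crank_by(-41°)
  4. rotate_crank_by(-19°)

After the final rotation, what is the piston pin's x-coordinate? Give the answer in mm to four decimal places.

set_geometry: r = 23 mm, L = 241 mm, e = 20 mm; θ ← 0°
rotate_crank_by(-55°): θ ← 0° -55° = -55°
rotate_crank_by(-41°): θ ← -55° -41° = -96°
rotate_crank_by(-19°): θ ← -96° -19° = -115°
crank pin P = (r cos θ, r sin θ) = (-9.720220, -20.845079)
h = r sin θ − e = -20.845079 − 20 = -40.845079
x = r cos θ + √(L² − h²) = -9.720220 + √(58081.0 − 1668.3205) = -9.720220 + 237.513535 = 227.793315

227.7933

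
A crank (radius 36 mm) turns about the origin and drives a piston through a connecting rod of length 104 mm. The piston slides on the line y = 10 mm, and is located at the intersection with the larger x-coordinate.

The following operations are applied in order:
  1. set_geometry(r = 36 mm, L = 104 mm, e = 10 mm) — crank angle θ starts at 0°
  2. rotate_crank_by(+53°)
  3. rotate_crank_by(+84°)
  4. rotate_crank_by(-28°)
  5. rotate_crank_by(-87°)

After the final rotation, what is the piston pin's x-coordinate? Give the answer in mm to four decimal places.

137.3202

set_geometry: r = 36 mm, L = 104 mm, e = 10 mm; θ ← 0°
rotate_crank_by(+53°): θ ← 0° +53° = 53°
rotate_crank_by(+84°): θ ← 53° +84° = 137°
rotate_crank_by(-28°): θ ← 137° -28° = 109°
rotate_crank_by(-87°): θ ← 109° -87° = 22°
crank pin P = (r cos θ, r sin θ) = (33.378619, 13.485837)
h = r sin θ − e = 13.485837 − 10 = 3.485837
x = r cos θ + √(L² − h²) = 33.378619 + √(10816.0 − 12.1511) = 33.378619 + 103.941565 = 137.320184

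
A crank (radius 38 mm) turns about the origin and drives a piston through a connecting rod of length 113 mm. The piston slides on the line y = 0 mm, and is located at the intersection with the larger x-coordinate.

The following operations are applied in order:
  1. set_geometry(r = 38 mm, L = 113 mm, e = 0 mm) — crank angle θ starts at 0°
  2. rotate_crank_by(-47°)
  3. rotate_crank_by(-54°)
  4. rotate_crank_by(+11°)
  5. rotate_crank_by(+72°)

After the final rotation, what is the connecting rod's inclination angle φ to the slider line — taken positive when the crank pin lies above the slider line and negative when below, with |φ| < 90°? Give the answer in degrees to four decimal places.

-5.9648

set_geometry: r = 38 mm, L = 113 mm, e = 0 mm; θ ← 0°
rotate_crank_by(-47°): θ ← 0° -47° = -47°
rotate_crank_by(-54°): θ ← -47° -54° = -101°
rotate_crank_by(+11°): θ ← -101° +11° = -90°
rotate_crank_by(+72°): θ ← -90° +72° = -18°
crank pin P = (r cos θ, r sin θ) = (36.140148, -11.742646)
h = r sin θ − e = -11.742646 − 0 = -11.742646
sin φ = h / L = -11.742646 / 113 = -0.10391722
φ = arcsin(-0.10391722) = -5.964787°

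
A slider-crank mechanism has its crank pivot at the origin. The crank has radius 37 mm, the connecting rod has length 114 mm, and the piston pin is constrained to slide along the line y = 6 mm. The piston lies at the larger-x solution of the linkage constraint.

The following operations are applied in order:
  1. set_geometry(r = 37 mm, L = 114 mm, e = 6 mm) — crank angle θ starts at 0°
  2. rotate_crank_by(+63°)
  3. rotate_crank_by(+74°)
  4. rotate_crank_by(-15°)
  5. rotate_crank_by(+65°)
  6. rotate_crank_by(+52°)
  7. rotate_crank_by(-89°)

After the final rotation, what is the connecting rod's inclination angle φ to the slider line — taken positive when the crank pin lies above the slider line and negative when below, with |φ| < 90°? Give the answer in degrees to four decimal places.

6.2951

set_geometry: r = 37 mm, L = 114 mm, e = 6 mm; θ ← 0°
rotate_crank_by(+63°): θ ← 0° +63° = 63°
rotate_crank_by(+74°): θ ← 63° +74° = 137°
rotate_crank_by(-15°): θ ← 137° -15° = 122°
rotate_crank_by(+65°): θ ← 122° +65° = 187°
rotate_crank_by(+52°): θ ← 187° +52° = 239°
rotate_crank_by(-89°): θ ← 239° -89° = 150°
crank pin P = (r cos θ, r sin θ) = (-32.042940, 18.500000)
h = r sin θ − e = 18.500000 − 6 = 12.500000
sin φ = h / L = 12.500000 / 114 = 0.10964912
φ = arcsin(0.10964912) = 6.295089°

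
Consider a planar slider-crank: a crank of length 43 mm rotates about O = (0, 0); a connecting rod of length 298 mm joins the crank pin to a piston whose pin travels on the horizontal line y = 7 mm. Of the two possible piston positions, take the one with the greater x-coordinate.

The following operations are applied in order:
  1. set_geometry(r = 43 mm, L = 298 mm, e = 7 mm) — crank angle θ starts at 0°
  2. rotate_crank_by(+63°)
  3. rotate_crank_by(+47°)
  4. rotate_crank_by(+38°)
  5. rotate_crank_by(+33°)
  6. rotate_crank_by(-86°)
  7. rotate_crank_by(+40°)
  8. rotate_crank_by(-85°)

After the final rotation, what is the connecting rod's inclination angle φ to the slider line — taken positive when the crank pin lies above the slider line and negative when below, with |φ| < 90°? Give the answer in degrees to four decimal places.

set_geometry: r = 43 mm, L = 298 mm, e = 7 mm; θ ← 0°
rotate_crank_by(+63°): θ ← 0° +63° = 63°
rotate_crank_by(+47°): θ ← 63° +47° = 110°
rotate_crank_by(+38°): θ ← 110° +38° = 148°
rotate_crank_by(+33°): θ ← 148° +33° = 181°
rotate_crank_by(-86°): θ ← 181° -86° = 95°
rotate_crank_by(+40°): θ ← 95° +40° = 135°
rotate_crank_by(-85°): θ ← 135° -85° = 50°
crank pin P = (r cos θ, r sin θ) = (27.639867, 32.939911)
h = r sin θ − e = 32.939911 − 7 = 25.939911
sin φ = h / L = 25.939911 / 298 = 0.08704668
φ = arcsin(0.08704668) = 4.993727°

4.9937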